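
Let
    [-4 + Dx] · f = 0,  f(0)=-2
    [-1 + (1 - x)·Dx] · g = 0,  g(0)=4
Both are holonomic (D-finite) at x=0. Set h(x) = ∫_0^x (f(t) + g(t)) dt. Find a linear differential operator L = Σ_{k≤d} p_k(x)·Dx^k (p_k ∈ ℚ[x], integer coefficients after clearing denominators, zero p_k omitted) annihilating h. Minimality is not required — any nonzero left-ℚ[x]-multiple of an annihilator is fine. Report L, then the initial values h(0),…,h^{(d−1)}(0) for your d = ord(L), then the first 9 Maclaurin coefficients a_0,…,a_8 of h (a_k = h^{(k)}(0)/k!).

f: a_k = -2, -8, -16, -64/3, -64/3, -256/15, -512/45, -2048/315, -1024/315, …
g: a_k = 4, 4, 4, 4, 4, 4, 4, 4, 4, …
Weyl lclm of L_f,L_g ⇒ L₀ (ord ≤ 2).
h=∫h₀ ⇒ L = L₀·Dx.
L = (-8 + 16·x)·Dx + (14 - 32·x + 16·x^2)·Dx^2 + (-3 + 7·x - 4·x^2)·Dx^3  (order 3).
h: a_k = 0, 2, -2, -4, -13/3, -52/15, -98/45, -332/315, -197/630, …
ICs: h(0) = 0, h′(0) = 2, h′′(0) = -4.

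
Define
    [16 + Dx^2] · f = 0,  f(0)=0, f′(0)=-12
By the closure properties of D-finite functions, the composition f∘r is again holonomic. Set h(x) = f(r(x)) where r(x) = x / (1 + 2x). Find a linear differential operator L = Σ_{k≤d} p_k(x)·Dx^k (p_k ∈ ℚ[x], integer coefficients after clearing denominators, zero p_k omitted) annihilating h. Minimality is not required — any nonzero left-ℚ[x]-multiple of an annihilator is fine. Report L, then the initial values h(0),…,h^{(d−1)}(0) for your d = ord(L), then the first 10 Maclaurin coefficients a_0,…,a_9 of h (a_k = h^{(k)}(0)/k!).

f: a_k = 0, -12, 0, 32, 0, -128/5, 0, 1024/105, 0, -2048/945, …
h₀=f(r): pull back L_f along r ⇒ L₀.
L = 16 + (4 + 24·x + 48·x^2 + 32·x^3)·Dx + (1 + 8·x + 24·x^2 + 32·x^3 + 16·x^4)·Dx^2  (order 2).
h: a_k = 0, -12, 24, -16, -96, 2752/5, -1920, 565504/105, -194048/15, 25222144/945, …
ICs: h(0) = 0, h′(0) = -12.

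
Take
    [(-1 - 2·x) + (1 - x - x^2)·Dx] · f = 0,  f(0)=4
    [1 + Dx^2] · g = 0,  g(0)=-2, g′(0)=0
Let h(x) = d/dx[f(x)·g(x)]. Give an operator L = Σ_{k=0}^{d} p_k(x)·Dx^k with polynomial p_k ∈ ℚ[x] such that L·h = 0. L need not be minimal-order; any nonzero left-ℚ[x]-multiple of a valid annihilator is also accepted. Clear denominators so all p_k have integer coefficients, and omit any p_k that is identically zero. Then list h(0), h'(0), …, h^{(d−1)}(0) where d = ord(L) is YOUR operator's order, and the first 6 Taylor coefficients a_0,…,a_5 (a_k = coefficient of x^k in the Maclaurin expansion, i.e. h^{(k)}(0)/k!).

L = (3 - 2·x - x^2 + 2·x^3 + x^4) + (4 + 10·x + 6·x^2 + 4·x^3)·Dx + (-1 + x^2 + 2·x^3 + x^4)·Dx^2  (order 2).
h: a_k = -8, -24, -60, -388/3, -785/3, -7619/15, …
ICs: h(0) = -8, h′(0) = -24.

f: a_k = 4, 4, 8, 12, 20, 32, …
g: a_k = -2, 0, 1, 0, -1/12, 0, …
Product ⇒ symmetric product L₀, ord ≤ 2.
Derive L from L₀ (diff closure).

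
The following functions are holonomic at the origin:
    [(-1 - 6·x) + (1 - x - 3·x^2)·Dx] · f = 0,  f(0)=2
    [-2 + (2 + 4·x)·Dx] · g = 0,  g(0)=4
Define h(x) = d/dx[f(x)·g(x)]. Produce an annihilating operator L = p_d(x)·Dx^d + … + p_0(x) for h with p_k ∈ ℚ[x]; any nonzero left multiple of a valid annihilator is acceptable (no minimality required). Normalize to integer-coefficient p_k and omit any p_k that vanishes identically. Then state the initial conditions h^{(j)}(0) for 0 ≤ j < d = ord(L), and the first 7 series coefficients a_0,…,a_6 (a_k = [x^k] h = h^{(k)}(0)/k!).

f: a_k = 2, 2, 8, 14, 38, 80, 194, …
g: a_k = 4, 4, -2, 2, -5/2, 7/2, -21/4, …
f·g: L₀ = L_f ⊗_s L_g, ord ≤ 1·1.
Derive L from L₀ (diff closure).
L = (9 + 66·x + 165·x^2 + 210·x^3 + 135·x^4) + (-2 - 9·x - 6·x^2 + 38·x^3 + 87·x^4 + 54·x^5)·Dx  (order 1).
h: a_k = 16, 72, 264, 764, 2310, 6147, 16989, …
ICs: h(0) = 16.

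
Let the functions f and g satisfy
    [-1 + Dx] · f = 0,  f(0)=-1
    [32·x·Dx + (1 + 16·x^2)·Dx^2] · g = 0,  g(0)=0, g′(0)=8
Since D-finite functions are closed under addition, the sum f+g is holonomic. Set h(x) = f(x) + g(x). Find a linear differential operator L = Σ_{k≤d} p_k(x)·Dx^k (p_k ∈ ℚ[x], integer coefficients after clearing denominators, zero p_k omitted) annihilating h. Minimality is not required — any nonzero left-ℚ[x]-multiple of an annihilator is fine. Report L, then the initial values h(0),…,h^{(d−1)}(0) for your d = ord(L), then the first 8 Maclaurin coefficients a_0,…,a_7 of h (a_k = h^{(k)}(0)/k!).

f: a_k = -1, -1, -1/2, -1/6, -1/24, -1/120, -1/720, -1/5040, …
g: a_k = 0, 8, 0, -128/3, 0, 2048/5, 0, -32768/7, …
L₀ := lclm(L_f,L_g); ord L₀ ≤ 1+2.
L = (32 - 32·x - 1536·x^2 - 512·x^3)·Dx + (-33 + 1504·x^2 - 256·x^4)·Dx^2 + (1 + 32·x + 32·x^2 + 512·x^3 + 256·x^4)·Dx^3  (order 3).
h: a_k = -1, 7, -1/2, -257/6, -1/24, 49151/120, -1/720, -3370423/720, …
ICs: h(0) = -1, h′(0) = 7, h′′(0) = -1.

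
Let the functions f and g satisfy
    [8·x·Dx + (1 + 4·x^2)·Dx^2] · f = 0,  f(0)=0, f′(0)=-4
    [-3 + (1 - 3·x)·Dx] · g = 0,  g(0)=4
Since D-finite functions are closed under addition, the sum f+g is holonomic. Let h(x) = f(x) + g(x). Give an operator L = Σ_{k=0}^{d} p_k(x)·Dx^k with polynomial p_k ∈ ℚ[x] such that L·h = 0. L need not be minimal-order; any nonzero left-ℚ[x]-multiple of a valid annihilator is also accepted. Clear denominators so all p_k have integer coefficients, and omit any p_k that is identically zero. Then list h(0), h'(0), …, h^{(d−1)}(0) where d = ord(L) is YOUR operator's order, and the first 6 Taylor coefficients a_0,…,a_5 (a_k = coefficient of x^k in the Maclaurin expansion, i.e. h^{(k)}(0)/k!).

f: a_k = 0, -4, 0, 16/3, 0, -64/5, …
g: a_k = 4, 12, 36, 108, 324, 972, …
L₀ := lclm(L_f,L_g); ord L₀ ≤ 2+1.
L = (24 - 288·x - 288·x^2)·Dx + (-31 + 24·x - 204·x^2 - 288·x^3)·Dx^2 + (3 - 5·x - 20·x^3 - 48·x^4)·Dx^3  (order 3).
h: a_k = 4, 8, 36, 340/3, 324, 4796/5, …
ICs: h(0) = 4, h′(0) = 8, h′′(0) = 72.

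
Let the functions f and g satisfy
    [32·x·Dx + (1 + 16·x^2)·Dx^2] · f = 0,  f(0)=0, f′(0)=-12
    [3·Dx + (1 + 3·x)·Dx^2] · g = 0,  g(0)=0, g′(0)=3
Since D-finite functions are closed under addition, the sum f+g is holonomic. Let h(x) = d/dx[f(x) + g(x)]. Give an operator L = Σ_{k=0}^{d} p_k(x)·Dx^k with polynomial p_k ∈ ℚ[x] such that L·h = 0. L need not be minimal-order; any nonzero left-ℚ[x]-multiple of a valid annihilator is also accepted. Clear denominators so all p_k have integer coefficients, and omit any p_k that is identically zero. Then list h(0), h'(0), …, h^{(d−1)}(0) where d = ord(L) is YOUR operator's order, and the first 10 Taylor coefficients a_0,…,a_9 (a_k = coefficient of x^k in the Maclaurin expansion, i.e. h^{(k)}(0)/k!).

f: a_k = 0, -12, 0, 64, 0, -3072/5, 0, 49152/7, 0, -262144/3, …
g: a_k = 0, 3, -9/2, 9, -81/4, 243/5, -243/2, 2187/7, -6561/8, 2187, …
h₀=f+g: left-lcm gives L₀, ord ≤ 4.
Differentiate: ansatz ord ≤ ord L₀ ⇒ L.
L = (-96 - 864·x + 4608·x^2 + 4608·x^3) + (-50 - 192·x + 672·x^2 + 9216·x^3 + 9216·x^4)·Dx + (-3 + 23·x + 96·x^2 + 512·x^3 + 2304·x^4 + 2304·x^5)·Dx^2  (order 2).
h: a_k = -9, -9, 219, -81, -2829, -729, 51339, -6561, -766749, -59049, …
ICs: h(0) = -9, h′(0) = -9.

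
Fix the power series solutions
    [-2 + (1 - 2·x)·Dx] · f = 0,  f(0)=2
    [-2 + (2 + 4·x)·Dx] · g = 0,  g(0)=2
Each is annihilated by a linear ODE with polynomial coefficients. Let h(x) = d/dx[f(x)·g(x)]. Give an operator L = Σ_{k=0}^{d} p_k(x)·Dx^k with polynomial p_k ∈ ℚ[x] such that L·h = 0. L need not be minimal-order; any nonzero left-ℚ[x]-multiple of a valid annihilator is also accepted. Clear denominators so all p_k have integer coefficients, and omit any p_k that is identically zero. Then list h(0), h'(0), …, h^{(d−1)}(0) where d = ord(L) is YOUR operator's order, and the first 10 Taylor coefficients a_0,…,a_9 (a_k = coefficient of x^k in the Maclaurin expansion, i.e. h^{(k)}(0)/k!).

L = (11 + 36·x + 12·x^2) + (-3 - 2·x + 12·x^2 + 8·x^3)·Dx  (order 1).
h: a_k = 12, 44, 138, 358, 1825/2, 4317/2, 20377/4, 46147/4, 837081/32, 1848025/32, …
ICs: h(0) = 12.

f: a_k = 2, 4, 8, 16, 32, 64, 128, 256, 512, 1024, …
g: a_k = 2, 2, -1, 1, -5/4, 7/4, -21/8, 33/8, -429/64, 715/64, …
Sym-product of L_f,L_g gives L₀ (≤ ord 1).
Derive L from L₀ (diff closure).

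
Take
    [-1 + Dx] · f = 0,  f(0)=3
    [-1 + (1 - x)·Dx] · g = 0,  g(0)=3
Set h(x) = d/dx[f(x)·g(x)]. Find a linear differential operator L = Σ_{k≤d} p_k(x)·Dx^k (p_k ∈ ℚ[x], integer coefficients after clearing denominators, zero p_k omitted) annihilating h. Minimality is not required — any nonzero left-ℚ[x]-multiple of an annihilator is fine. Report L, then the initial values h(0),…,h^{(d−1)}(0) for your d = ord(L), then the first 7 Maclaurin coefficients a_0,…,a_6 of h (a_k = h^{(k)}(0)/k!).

f: a_k = 3, 3, 3/2, 1/2, 1/8, 1/40, 1/240, …
g: a_k = 3, 3, 3, 3, 3, 3, 3, …
Sym-product of L_f,L_g gives L₀ (≤ ord 1).
h=h₀': d/dx-closure on L₀ ⇒ L.
L = (5 - 4·x + x^2) + (-2 + 3·x - x^2)·Dx  (order 1).
h: a_k = 18, 45, 72, 195/2, 489/4, 5871/40, 685/4, …
ICs: h(0) = 18.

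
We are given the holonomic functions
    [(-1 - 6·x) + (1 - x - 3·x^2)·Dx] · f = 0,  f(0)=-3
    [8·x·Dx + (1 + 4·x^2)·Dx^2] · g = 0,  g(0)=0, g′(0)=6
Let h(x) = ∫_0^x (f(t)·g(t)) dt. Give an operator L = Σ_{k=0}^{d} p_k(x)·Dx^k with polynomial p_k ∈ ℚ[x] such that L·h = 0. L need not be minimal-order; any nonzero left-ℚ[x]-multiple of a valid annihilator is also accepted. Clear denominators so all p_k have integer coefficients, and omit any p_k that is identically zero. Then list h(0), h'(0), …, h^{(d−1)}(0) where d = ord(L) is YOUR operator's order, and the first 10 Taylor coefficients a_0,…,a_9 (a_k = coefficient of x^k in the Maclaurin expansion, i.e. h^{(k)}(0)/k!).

L = (6 + 8·x + 72·x^2)·Dx + (2 + 4·x + 16·x^2 + 72·x^3)·Dx^2 + (-1 + x - x^2 + 4·x^3 + 12·x^4)·Dx^3  (order 3).
h: a_k = 0, 0, -9, -6, -12, -102/5, -253/5, -3048/35, -23727/140, -37154/105, …
ICs: h(0) = 0, h′(0) = 0, h′′(0) = -18.

f: a_k = -3, -3, -12, -21, -57, -120, -291, -651, -1524, -3477, …
g: a_k = 0, 6, 0, -8, 0, 96/5, 0, -384/7, 0, 512/3, …
Sym-product of L_f,L_g gives L₀ (≤ ord 2).
Integrate: L := L₀·Dx.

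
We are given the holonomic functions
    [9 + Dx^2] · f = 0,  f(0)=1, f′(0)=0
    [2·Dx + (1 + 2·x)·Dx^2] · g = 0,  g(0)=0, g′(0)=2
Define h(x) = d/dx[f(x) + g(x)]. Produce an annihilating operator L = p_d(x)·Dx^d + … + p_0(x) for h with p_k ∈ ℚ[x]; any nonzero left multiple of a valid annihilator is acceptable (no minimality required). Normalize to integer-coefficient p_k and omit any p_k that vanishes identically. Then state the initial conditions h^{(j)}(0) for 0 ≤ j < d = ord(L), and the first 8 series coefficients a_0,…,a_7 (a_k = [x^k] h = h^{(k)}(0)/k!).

L = (594 + 648·x + 648·x^2) + (153 + 630·x + 972·x^2 + 648·x^3)·Dx + (66 + 72·x + 72·x^2)·Dx^2 + (17 + 70·x + 108·x^2 + 72·x^3)·Dx^3  (order 3).
h: a_k = 2, -13, 8, -5/2, 32, -2803/40, 128, -142631/560, …
ICs: h(0) = 2, h′(0) = -13, h′′(0) = 16.

f: a_k = 1, 0, -9/2, 0, 27/8, 0, -81/80, 0, …
g: a_k = 0, 2, -2, 8/3, -4, 32/5, -32/3, 128/7, …
f+g: L₀ = lclm(L_f,L_g), ord ≤ 2+2.
h₀' ⇒ L via d/dx closure of L₀.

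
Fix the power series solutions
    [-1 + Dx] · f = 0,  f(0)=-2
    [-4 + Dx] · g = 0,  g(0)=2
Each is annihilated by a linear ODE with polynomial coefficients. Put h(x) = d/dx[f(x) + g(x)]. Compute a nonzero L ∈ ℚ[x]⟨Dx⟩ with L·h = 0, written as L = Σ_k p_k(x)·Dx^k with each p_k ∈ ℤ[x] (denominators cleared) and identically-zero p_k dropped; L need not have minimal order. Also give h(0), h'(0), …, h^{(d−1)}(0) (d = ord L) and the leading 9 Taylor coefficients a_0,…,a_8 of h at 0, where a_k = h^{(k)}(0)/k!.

L = 4 - 5·Dx + Dx^2  (order 2).
h: a_k = 6, 30, 63, 85, 341/4, 273/4, 5461/120, 4369/168, 4161/320, …
ICs: h(0) = 6, h′(0) = 30.

f: a_k = -2, -2, -1, -1/3, -1/12, -1/60, -1/360, -1/2520, -1/20160, …
g: a_k = 2, 8, 16, 64/3, 64/3, 256/15, 512/45, 2048/315, 1024/315, …
Weyl lclm of L_f,L_g ⇒ L₀ (ord ≤ 2).
Differentiate: ansatz ord ≤ ord L₀ ⇒ L.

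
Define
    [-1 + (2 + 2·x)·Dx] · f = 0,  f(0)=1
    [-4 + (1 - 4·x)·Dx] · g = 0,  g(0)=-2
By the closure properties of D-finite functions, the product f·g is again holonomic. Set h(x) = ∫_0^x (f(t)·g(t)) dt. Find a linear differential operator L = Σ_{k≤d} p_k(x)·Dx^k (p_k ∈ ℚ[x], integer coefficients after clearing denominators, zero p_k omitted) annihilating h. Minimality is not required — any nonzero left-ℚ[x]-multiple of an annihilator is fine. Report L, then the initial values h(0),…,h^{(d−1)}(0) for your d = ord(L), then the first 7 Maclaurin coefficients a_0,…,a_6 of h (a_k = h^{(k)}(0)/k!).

L = (9 + 4·x)·Dx + (-2 + 6·x + 8·x^2)·Dx^2  (order 2).
h: a_k = 0, -2, -9/2, -143/12, -1145/32, -7327/64, -293087/768, …
ICs: h(0) = 0, h′(0) = -2.

f: a_k = 1, 1/2, -1/8, 1/16, -5/128, 7/256, -21/1024, …
g: a_k = -2, -8, -32, -128, -512, -2048, -8192, …
L₀ := L_f ⊗_s L_g (sym. prod.), ord ≤ 1.
Integrate: L := L₀·Dx.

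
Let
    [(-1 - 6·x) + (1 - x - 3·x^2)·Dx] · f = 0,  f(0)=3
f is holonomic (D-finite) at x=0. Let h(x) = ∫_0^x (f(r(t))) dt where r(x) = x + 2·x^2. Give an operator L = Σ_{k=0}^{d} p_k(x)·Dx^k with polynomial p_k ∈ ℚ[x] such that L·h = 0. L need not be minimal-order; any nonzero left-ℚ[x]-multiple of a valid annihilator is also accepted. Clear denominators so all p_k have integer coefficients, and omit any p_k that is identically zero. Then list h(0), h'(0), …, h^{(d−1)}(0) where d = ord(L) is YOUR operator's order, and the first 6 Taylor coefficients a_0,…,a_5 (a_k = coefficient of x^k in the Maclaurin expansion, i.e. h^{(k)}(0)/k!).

L = (1 + 10·x + 36·x^2 + 48·x^3)·Dx + (-1 + x + 5·x^2 + 12·x^3 + 12·x^4)·Dx^2  (order 2).
h: a_k = 0, 3, 3/2, 6, 69/4, 231/5, …
ICs: h(0) = 0, h′(0) = 3.

f: a_k = 3, 3, 12, 21, 57, 120, …
L₀ from L_f via x↦r, Dx↦r'^{-1}Dx.
h=∫h₀ ⇒ L = L₀·Dx.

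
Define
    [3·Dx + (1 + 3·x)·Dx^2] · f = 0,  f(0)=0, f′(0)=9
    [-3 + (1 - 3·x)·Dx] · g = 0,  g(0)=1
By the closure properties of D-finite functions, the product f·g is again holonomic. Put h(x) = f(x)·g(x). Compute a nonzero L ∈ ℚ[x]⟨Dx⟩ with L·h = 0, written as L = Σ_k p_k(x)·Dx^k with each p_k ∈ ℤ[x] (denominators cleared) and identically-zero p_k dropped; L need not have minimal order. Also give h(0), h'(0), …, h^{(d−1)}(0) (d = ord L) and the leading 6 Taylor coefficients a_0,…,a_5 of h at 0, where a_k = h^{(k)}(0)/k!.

L = 9 + (3 + 27·x)·Dx + (-1 + 9·x^2)·Dx^2  (order 2).
h: a_k = 0, 9, 27/2, 135/2, 567/4, 11421/20, …
ICs: h(0) = 0, h′(0) = 9.

f: a_k = 0, 9, -27/2, 27, -243/4, 729/5, …
g: a_k = 1, 3, 9, 27, 81, 243, …
L₀ := L_f ⊗_s L_g (sym. prod.), ord ≤ 2.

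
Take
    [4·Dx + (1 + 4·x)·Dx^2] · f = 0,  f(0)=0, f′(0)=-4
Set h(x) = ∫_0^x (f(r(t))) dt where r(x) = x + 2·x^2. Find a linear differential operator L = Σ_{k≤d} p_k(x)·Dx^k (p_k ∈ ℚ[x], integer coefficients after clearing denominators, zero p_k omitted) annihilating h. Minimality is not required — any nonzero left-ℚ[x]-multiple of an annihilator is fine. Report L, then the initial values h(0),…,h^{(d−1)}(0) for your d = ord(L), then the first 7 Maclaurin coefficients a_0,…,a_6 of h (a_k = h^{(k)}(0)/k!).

L = (16·x + 32·x^2)·Dx^2 + (1 + 8·x + 24·x^2 + 32·x^3)·Dx^3  (order 3).
h: a_k = 0, 0, -2, 0, 8/3, -32/5, 128/15, …
ICs: h(0) = 0, h′(0) = 0, h′′(0) = -4.

f: a_k = 0, -4, 8, -64/3, 64, -1024/5, 2048/3, …
h₀=f(r): pull back L_f along r ⇒ L₀.
∫: right-multiply L₀ by Dx.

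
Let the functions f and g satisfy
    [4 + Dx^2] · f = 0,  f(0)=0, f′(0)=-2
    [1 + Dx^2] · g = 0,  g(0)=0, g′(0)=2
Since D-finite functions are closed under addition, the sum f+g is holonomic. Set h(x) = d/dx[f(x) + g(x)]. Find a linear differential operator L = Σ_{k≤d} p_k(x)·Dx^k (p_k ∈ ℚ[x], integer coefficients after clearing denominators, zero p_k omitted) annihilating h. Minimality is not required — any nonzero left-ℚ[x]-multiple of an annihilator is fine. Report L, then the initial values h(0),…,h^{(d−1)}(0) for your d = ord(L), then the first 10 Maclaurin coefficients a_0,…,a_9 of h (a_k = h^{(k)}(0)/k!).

L = 4 + 5·Dx^2 + Dx^4  (order 4).
h: a_k = 0, 0, 3, 0, -5/4, 0, 7/40, 0, -17/1344, 0, …
ICs: h(0) = 0, h′(0) = 0, h′′(0) = 6, h′′′(0) = 0.

f: a_k = 0, -2, 0, 4/3, 0, -4/15, 0, 8/315, 0, -4/2835, …
g: a_k = 0, 2, 0, -1/3, 0, 1/60, 0, -1/2520, 0, 1/181440, …
L₀ := lclm(L_f,L_g); ord L₀ ≤ 2+2.
h₀' ⇒ L via d/dx closure of L₀.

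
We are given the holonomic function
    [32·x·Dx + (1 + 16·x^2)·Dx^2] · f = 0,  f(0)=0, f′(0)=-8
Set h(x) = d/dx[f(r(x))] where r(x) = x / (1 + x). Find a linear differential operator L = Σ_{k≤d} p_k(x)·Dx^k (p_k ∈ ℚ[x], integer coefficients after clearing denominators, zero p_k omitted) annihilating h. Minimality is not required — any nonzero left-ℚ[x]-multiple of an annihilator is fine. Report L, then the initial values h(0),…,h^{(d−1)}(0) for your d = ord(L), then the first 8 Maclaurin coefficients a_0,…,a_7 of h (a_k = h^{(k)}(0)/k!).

L = (2 + 34·x) + (1 + 2·x + 17·x^2)·Dx  (order 1).
h: a_k = -8, 16, 104, -480, -808, 9776, -5816, -154560, …
ICs: h(0) = -8.

f: a_k = 0, -8, 0, 128/3, 0, -2048/5, 0, 32768/7, …
L₀ from L_f via x↦r, Dx↦r'^{-1}Dx.
Differentiate: ansatz ord ≤ ord L₀ ⇒ L.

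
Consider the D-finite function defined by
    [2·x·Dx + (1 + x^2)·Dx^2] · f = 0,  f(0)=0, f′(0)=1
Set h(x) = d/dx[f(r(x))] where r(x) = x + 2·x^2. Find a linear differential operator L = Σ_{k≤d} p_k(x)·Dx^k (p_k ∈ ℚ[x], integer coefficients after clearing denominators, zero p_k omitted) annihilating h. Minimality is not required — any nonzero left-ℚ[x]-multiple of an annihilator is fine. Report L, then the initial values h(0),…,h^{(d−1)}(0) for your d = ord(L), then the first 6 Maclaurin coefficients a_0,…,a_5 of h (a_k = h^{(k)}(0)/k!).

f: a_k = 0, 1, 0, -1/3, 0, 1/5, …
h₀=f(r): pull back L_f along r ⇒ L₀.
h=h₀': d/dx-closure on L₀ ⇒ L.
L = (-4 + 2·x + 16·x^2 + 48·x^3 + 48·x^4) + (1 + 4·x + x^2 + 8·x^3 + 20·x^4 + 16·x^5)·Dx  (order 1).
h: a_k = 1, 4, -1, -8, -19, -4, …
ICs: h(0) = 1.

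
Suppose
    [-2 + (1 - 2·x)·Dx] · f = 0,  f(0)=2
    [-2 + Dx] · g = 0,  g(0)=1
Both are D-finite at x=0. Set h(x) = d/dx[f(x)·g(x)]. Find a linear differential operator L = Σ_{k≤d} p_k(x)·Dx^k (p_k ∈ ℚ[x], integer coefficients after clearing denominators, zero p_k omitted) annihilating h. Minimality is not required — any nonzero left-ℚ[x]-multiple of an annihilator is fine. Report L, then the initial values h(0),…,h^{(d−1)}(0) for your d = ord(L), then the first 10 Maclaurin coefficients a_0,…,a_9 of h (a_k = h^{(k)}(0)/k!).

L = (5 - 8·x + 4·x^2) + (-1 + 3·x - 2·x^2)·Dx  (order 1).
h: a_k = 8, 40, 128, 1040/3, 2608/3, 31312/15, 43840/9, 3507232/315, 1578256/63, 157825616/2835, …
ICs: h(0) = 8.

f: a_k = 2, 4, 8, 16, 32, 64, 128, 256, 512, 1024, …
g: a_k = 1, 2, 2, 4/3, 2/3, 4/15, 4/45, 8/315, 2/315, 4/2835, …
Sym-product of L_f,L_g gives L₀ (≤ ord 1).
h=h₀': d/dx-closure on L₀ ⇒ L.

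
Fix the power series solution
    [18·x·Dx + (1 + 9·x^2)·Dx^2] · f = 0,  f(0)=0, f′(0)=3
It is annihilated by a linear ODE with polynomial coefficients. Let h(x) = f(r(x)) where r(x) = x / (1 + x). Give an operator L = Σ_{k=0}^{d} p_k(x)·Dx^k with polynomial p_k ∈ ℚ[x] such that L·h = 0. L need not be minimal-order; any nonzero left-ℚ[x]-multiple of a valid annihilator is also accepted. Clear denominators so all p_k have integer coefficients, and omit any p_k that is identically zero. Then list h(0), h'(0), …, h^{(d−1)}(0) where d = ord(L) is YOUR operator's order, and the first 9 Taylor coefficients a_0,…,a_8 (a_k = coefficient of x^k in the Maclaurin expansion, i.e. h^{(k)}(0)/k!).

f: a_k = 0, 3, 0, -9, 0, 243/5, 0, -2187/7, 0, …
Change of var in L_f (x↦r) gives L₀.
L = (2 + 20·x)·Dx + (1 + 2·x + 10·x^2)·Dx^2  (order 2).
h: a_k = 0, 3, -3, -6, 24, -12/5, -156, 1992/7, 672, …
ICs: h(0) = 0, h′(0) = 3.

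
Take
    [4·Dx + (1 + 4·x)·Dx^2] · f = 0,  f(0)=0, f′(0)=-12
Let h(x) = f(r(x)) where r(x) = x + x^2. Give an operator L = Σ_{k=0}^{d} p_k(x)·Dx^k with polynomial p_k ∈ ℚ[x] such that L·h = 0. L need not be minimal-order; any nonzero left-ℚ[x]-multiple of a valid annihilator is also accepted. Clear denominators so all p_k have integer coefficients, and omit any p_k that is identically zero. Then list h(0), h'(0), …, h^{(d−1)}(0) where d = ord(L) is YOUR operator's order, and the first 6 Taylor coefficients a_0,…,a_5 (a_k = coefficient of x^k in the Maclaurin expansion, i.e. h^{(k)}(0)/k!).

f: a_k = 0, -12, 24, -64, 192, -3072/5, …
L₀ from L_f via x↦r, Dx↦r'^{-1}Dx.
L = 2·Dx + (1 + 2·x)·Dx^2  (order 2).
h: a_k = 0, -12, 12, -16, 24, -192/5, …
ICs: h(0) = 0, h′(0) = -12.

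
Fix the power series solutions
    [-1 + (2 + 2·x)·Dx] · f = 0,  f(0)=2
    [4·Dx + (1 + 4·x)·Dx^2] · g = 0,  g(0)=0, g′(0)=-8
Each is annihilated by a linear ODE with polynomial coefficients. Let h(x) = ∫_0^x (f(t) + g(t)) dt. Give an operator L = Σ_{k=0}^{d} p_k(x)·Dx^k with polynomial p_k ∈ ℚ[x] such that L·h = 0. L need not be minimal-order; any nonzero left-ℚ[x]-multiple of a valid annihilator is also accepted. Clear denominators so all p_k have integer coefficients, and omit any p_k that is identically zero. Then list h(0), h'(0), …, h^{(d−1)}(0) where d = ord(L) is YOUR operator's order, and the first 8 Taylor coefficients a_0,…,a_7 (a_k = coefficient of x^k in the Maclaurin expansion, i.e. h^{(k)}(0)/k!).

L = (52 + 16·x)·Dx^2 + (125 + 232·x + 80·x^2)·Dx^3 + (14 + 78·x + 96·x^2 + 32·x^3)·Dx^4  (order 4).
h: a_k = 0, 2, -7/2, 21/4, -1021/96, 8187/320, -262109/3840, 2097089/10752, …
ICs: h(0) = 0, h′(0) = 2, h′′(0) = -7, h′′′(0) = 63/2.

f: a_k = 2, 1, -1/4, 1/8, -5/64, 7/128, -21/512, 33/1024, …
g: a_k = 0, -8, 16, -128/3, 128, -2048/5, 4096/3, -32768/7, …
h₀=f+g: left-lcm gives L₀, ord ≤ 3.
Integrate: L := L₀·Dx.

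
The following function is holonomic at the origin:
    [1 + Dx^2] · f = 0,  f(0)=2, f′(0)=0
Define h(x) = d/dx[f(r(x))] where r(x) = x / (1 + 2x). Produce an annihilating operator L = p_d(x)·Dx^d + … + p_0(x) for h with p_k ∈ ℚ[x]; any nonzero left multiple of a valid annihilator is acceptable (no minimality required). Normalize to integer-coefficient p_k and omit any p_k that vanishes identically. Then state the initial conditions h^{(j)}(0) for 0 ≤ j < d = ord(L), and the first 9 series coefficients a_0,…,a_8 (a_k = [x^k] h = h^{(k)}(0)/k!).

L = (25 + 96·x + 96·x^2) + (12 + 72·x + 144·x^2 + 96·x^3)·Dx + (1 + 8·x + 24·x^2 + 32·x^3 + 16·x^4)·Dx^2  (order 2).
h: a_k = 0, -2, 12, -143/3, 470/3, -27601/60, 12509/10, -8095583/2520, 1103647/140, …
ICs: h(0) = 0, h′(0) = -2.

f: a_k = 2, 0, -1, 0, 1/12, 0, -1/360, 0, 1/20160, …
Change of var in L_f (x↦r) gives L₀.
Derive L from L₀ (diff closure).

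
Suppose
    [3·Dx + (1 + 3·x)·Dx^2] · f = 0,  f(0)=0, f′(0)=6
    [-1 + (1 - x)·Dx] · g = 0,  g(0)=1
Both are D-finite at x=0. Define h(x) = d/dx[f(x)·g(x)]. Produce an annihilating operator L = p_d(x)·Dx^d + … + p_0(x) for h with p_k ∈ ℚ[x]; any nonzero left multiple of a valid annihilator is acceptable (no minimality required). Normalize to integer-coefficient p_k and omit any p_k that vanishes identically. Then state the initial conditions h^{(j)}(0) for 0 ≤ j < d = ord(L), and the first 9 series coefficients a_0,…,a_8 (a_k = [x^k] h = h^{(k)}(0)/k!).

L = 12 + (-3 + 15·x)·Dx + (-1 - 2·x + 3·x^2)·Dx^2  (order 2).
h: a_k = 6, -6, 45, -102, 717/2, -5139/5, 31749/10, -332274/35, 4016007/140, …
ICs: h(0) = 6, h′(0) = -6.

f: a_k = 0, 6, -9, 18, -81/2, 486/5, -243, 4374/7, -6561/4, …
g: a_k = 1, 1, 1, 1, 1, 1, 1, 1, 1, …
Sym-product of L_f,L_g gives L₀ (≤ ord 2).
h=h₀': d/dx-closure on L₀ ⇒ L.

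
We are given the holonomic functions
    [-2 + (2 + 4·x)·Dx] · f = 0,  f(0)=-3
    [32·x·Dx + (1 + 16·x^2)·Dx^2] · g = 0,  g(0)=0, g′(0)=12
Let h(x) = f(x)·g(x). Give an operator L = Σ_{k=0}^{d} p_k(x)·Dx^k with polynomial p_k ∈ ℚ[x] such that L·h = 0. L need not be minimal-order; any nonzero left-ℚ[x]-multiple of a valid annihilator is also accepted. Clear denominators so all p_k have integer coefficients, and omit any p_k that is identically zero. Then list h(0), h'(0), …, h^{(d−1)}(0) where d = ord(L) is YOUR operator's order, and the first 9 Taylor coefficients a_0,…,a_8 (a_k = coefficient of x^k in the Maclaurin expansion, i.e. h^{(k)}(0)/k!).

f: a_k = -3, -3, 3/2, -3/2, 15/8, -21/8, 63/16, -99/16, 1287/128, …
g: a_k = 0, 12, 0, -64, 0, 3072/5, 0, -49152/7, 0, …
Product ⇒ symmetric product L₀, ord ≤ 2.
L = (3 - 32·x - 16·x^2) + (-2 + 28·x + 96·x^2 + 64·x^3)·Dx + (1 + 4·x + 20·x^2 + 64·x^3 + 64·x^4)·Dx^2  (order 2).
h: a_k = 0, -36, -36, 210, 174, -19167/10, -17787/10, 3067959/140, 2833221/140, …
ICs: h(0) = 0, h′(0) = -36.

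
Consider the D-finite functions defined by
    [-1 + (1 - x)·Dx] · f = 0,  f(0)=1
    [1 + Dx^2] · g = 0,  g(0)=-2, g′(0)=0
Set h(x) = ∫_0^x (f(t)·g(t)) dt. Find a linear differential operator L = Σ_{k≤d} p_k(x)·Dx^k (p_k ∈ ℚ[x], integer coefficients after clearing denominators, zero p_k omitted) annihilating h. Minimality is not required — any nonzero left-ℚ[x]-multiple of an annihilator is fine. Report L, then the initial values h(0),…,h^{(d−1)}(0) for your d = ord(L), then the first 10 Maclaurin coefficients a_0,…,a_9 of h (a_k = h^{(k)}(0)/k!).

L = (-1 + x)·Dx + 2·Dx^2 + (-1 + x)·Dx^3  (order 3).
h: a_k = 0, -2, -1, -1/3, -1/4, -13/60, -13/72, -389/2520, -389/2880, -4357/36288, …
ICs: h(0) = 0, h′(0) = -2, h′′(0) = -2.

f: a_k = 1, 1, 1, 1, 1, 1, 1, 1, 1, 1, …
g: a_k = -2, 0, 1, 0, -1/12, 0, 1/360, 0, -1/20160, 0, …
Sym-product of L_f,L_g gives L₀ (≤ ord 2).
h=∫h₀ ⇒ L = L₀·Dx.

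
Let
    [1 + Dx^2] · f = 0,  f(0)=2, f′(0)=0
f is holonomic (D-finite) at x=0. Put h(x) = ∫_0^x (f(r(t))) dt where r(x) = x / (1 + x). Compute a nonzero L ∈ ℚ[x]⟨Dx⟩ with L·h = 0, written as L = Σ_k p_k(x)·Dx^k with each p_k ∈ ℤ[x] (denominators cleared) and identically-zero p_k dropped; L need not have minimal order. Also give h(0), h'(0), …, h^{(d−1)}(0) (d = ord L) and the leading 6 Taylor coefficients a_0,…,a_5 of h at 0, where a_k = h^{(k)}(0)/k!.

L = Dx + (2 + 6·x + 6·x^2 + 2·x^3)·Dx^2 + (1 + 4·x + 6·x^2 + 4·x^3 + x^4)·Dx^3  (order 3).
h: a_k = 0, 2, 0, -1/3, 1/2, -7/12, …
ICs: h(0) = 0, h′(0) = 2, h′′(0) = 0.

f: a_k = 2, 0, -1, 0, 1/12, 0, …
Substitute x→r, Dx→(1/r')Dx; clear ⇒ L₀.
Integrate: L := L₀·Dx.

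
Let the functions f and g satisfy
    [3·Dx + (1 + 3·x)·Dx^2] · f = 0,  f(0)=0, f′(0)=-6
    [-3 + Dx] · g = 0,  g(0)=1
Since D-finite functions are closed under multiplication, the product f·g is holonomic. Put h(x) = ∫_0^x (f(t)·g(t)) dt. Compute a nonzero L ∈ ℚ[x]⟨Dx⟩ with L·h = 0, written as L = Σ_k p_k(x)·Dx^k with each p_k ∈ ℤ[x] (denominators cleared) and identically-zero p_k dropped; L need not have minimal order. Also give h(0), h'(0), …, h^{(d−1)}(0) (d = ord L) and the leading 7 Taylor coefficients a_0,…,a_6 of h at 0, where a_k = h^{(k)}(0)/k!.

f: a_k = 0, -6, 9, -18, 81/2, -486/5, 243, …
g: a_k = 1, 3, 9/2, 9/2, 27/8, 81/40, 81/80, …
L₀ := L_f ⊗_s L_g (sym. prod.), ord ≤ 2.
h=∫₀ˣh₀: take L = L₀·Dx.
L = 27·x·Dx + (-3 - 18·x)·Dx^2 + (1 + 3·x)·Dx^3  (order 3).
h: a_k = 0, 0, -3, -3, -9/2, 0, -243/40, …
ICs: h(0) = 0, h′(0) = 0, h′′(0) = -6.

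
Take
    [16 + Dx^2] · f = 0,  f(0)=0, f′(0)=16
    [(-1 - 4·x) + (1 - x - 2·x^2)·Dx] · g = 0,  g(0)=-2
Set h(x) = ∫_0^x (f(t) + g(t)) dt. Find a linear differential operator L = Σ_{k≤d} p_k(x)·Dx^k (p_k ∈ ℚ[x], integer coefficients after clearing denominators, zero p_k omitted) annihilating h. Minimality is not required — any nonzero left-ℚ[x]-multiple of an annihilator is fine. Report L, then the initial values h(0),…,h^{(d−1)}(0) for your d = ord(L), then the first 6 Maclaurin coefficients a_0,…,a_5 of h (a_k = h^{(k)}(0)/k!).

L = (-368 - 1408·x + 256·x^2 - 512·x^3 - 2560·x^4 - 2048·x^5)·Dx + (176 - 336·x - 384·x^2 + 1024·x^3 + 384·x^4 - 1536·x^5 - 1024·x^6)·Dx^2 + (-23 - 88·x + 16·x^2 - 32·x^3 - 160·x^4 - 128·x^5)·Dx^3 + (11 - 21·x - 24·x^2 + 64·x^3 + 24·x^4 - 96·x^5 - 64·x^6)·Dx^4  (order 4).
h: a_k = 0, -2, 7, -2, -79/6, -22/5, …
ICs: h(0) = 0, h′(0) = -2, h′′(0) = 14, h′′′(0) = -12.

f: a_k = 0, 16, 0, -128/3, 0, 512/15, …
g: a_k = -2, -2, -6, -10, -22, -42, …
f+g: L₀ = lclm(L_f,L_g), ord ≤ 2+1.
Integrate: L := L₀·Dx.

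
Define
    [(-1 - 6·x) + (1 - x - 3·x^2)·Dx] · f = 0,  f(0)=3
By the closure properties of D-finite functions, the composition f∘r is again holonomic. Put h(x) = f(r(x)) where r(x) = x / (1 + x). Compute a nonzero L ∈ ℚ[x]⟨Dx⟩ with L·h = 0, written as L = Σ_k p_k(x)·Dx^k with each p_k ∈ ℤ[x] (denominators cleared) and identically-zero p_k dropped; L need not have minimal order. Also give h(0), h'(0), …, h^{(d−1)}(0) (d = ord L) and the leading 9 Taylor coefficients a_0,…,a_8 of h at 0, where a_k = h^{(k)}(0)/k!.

L = (1 + 7·x) + (-1 - 2·x + 2·x^2 + 3·x^3)·Dx  (order 1).
h: a_k = 3, 3, 9, 0, 27, -27, 108, -189, 513, …
ICs: h(0) = 3.

f: a_k = 3, 3, 12, 21, 57, 120, 291, 651, 1524, …
h₀=f(r): pull back L_f along r ⇒ L₀.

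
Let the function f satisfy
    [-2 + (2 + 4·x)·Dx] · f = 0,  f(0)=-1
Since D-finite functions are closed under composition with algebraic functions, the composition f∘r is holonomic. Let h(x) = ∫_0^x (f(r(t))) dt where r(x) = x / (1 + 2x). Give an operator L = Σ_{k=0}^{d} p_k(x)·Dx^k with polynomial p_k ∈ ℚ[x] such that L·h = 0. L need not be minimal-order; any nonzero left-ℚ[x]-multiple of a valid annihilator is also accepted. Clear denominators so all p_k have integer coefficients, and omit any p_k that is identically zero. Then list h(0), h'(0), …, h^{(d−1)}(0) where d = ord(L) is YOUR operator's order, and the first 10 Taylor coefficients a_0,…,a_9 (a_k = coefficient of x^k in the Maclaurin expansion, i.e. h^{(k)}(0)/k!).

f: a_k = -1, -1, 1/2, -1/2, 5/8, -7/8, 21/16, -33/16, 429/128, -715/128, …
f∘r: x↦r, Dx↦Dx/r' in L_f ⇒ L₀.
Integrate: L := L₀·Dx.
L = -Dx + (1 + 6·x + 8·x^2)·Dx^2  (order 2).
h: a_k = 0, -1, -1/2, 5/6, -13/8, 141/40, -133/16, 2353/112, -7205/128, 182461/1152, …
ICs: h(0) = 0, h′(0) = -1.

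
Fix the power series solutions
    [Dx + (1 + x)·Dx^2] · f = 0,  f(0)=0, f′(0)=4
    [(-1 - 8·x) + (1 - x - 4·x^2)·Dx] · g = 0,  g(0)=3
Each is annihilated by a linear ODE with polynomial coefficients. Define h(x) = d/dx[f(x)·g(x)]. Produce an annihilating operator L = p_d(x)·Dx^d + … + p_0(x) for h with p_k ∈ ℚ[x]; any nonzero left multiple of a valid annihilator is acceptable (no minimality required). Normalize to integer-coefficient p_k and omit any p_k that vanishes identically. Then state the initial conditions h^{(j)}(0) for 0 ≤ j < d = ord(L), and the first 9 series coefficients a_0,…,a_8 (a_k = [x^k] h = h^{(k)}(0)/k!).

f: a_k = 0, 4, -2, 4/3, -1, 4/5, -2/3, 4/7, -1/2, …
g: a_k = 3, 3, 15, 27, 87, 195, 543, 1323, 3495, …
h₀=f·g: eliminate ⇒ L₀, order ≤ 2·1.
h₀' ⇒ L via d/dx closure of L₀.
L = (236 + 648·x + 576·x^2) + (25 + 277·x + 672·x^2 + 448·x^3)·Dx + (-9 - 16·x + 45·x^2 + 116·x^3 + 64·x^4)·Dx^2  (order 2).
h: a_k = 12, 12, 174, 316, 1567, 18822/5, 13179, 1229428/35, 7511493/70, …
ICs: h(0) = 12, h′(0) = 12.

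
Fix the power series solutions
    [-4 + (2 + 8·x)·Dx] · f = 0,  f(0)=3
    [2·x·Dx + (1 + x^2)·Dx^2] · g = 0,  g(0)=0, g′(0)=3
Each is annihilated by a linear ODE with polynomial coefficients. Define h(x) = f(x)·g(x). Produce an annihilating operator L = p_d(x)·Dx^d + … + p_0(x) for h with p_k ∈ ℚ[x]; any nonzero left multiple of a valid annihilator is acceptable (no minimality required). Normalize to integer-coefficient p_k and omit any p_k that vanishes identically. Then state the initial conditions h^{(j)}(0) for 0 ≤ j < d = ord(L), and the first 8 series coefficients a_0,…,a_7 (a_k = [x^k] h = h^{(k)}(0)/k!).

f: a_k = 3, 6, -6, 12, -30, 84, -252, 792, …
g: a_k = 0, 3, 0, -1, 0, 3/5, 0, -3/7, …
Sym-product of L_f,L_g gives L₀ (≤ ord 2).
L = (12 - 4·x - 4·x^2) + (-4 - 14·x + 12·x^2 + 16·x^3)·Dx + (1 + 8·x + 17·x^2 + 8·x^3 + 16·x^4)·Dx^2  (order 2).
h: a_k = 0, 9, 18, -21, 30, -411/5, 1218/5, -25581/35, …
ICs: h(0) = 0, h′(0) = 9.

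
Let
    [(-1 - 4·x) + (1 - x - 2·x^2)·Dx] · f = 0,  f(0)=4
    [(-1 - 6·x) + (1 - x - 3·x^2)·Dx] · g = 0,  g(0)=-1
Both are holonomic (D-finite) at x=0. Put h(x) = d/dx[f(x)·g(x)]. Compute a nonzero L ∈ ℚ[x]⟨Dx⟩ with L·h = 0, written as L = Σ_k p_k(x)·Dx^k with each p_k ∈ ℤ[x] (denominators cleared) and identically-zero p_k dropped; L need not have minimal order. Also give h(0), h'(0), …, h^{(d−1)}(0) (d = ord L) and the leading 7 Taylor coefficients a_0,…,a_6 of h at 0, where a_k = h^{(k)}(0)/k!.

f: a_k = 4, 4, 12, 20, 44, 84, 172, …
g: a_k = -1, -1, -4, -7, -19, -40, -97, …
h₀=f·g: eliminate ⇒ L₀, order ≤ 1·1.
Derive L from L₀ (diff closure).
L = (16 + 18·x - 36·x^2 - 368·x^3 - 132·x^4 + 900·x^5 + 720·x^6) + (-2 - 4·x + 39·x^2 + 16·x^3 - 160·x^4 - 69·x^5 + 210·x^6 + 144·x^7)·Dx  (order 1).
h: a_k = -8, -64, -228, -864, -2640, -8088, -22904, …
ICs: h(0) = -8.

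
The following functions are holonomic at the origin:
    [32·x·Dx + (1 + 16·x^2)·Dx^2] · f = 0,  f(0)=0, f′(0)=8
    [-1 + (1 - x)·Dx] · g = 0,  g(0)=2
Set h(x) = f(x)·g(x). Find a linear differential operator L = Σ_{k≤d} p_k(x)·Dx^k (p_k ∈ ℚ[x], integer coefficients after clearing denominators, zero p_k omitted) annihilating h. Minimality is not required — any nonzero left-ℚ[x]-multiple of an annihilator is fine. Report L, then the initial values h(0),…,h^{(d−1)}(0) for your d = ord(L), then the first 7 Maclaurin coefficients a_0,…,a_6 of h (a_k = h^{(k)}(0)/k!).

L = 32·x + (2 - 32·x + 64·x^2)·Dx + (-1 + x - 16·x^2 + 16·x^3)·Dx^2  (order 2).
h: a_k = 0, 16, 16, -208/3, -208/3, 11248/15, 11248/15, …
ICs: h(0) = 0, h′(0) = 16.

f: a_k = 0, 8, 0, -128/3, 0, 2048/5, 0, …
g: a_k = 2, 2, 2, 2, 2, 2, 2, …
h₀=f·g: eliminate ⇒ L₀, order ≤ 2·1.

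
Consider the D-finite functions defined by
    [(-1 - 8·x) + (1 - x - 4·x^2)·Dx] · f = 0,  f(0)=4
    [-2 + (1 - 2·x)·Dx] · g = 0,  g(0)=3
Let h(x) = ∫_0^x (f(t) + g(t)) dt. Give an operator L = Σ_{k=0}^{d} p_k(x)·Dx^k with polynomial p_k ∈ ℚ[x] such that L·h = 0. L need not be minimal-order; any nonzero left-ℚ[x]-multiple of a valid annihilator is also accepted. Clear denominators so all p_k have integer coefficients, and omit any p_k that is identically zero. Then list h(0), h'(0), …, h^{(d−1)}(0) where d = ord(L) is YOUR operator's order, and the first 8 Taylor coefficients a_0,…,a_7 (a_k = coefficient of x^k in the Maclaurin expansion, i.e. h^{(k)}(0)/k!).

f: a_k = 4, 4, 20, 36, 116, 260, 724, 1764, …
g: a_k = 3, 6, 12, 24, 48, 96, 192, 384, …
f+g: L₀ = lclm(L_f,L_g), ord ≤ 1+1.
∫: right-multiply L₀ by Dx.
L = (12 - 48·x + 192·x^2 - 128·x^3)·Dx + (-2 - 96·x^2 + 352·x^3 - 256·x^4)·Dx^2 + (-1 + 11·x - 30·x^2 + 80·x^4 - 64·x^5)·Dx^3  (order 3).
h: a_k = 0, 7, 5, 32/3, 15, 164/5, 178/3, 916/7, …
ICs: h(0) = 0, h′(0) = 7, h′′(0) = 10.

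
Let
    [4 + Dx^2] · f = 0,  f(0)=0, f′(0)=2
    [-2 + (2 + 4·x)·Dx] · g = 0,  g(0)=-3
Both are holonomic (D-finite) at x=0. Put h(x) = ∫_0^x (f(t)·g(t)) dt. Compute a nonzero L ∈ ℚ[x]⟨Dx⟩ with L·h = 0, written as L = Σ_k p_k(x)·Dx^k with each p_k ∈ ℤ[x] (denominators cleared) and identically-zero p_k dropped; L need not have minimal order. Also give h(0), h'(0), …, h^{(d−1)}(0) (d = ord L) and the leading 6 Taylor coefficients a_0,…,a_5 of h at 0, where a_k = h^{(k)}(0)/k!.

f: a_k = 0, 2, 0, -4/3, 0, 4/15, …
g: a_k = -3, -3, 3/2, -3/2, 15/8, -21/8, …
Sym-product of L_f,L_g gives L₀ (≤ ord 2).
h=∫h₀ ⇒ L = L₀·Dx.
L = (7 + 16·x + 16·x^2)·Dx + (-2 - 4·x)·Dx^2 + (1 + 4·x + 4·x^2)·Dx^3  (order 3).
h: a_k = 0, 0, -3, -2, 7/4, 1/5, …
ICs: h(0) = 0, h′(0) = 0, h′′(0) = -6.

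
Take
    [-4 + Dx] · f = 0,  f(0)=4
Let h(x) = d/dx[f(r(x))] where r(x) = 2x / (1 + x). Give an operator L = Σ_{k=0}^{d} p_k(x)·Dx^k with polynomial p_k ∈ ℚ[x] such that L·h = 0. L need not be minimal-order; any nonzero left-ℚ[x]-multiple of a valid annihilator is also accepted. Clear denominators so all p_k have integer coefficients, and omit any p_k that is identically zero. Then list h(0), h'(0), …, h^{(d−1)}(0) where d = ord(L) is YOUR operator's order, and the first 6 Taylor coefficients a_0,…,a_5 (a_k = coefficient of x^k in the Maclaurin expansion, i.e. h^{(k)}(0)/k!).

L = (6 - 2·x) + (-1 - 2·x - x^2)·Dx  (order 1).
h: a_k = 32, 192, 352, 128/3, -352, 1472/15, …
ICs: h(0) = 32.

f: a_k = 4, 16, 32, 128/3, 128/3, 512/15, …
f∘r: x↦r, Dx↦Dx/r' in L_f ⇒ L₀.
Derive L from L₀ (diff closure).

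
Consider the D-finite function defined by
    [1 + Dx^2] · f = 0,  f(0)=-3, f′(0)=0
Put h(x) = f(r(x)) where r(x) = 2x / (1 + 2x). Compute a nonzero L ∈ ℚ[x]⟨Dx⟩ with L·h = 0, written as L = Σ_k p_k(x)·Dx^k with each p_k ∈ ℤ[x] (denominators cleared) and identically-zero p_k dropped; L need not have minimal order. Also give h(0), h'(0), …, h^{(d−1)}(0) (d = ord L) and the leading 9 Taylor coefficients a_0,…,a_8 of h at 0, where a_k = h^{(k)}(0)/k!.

f: a_k = -3, 0, 3/2, 0, -1/8, 0, 1/240, 0, -1/13440, …
Substitute x→r, Dx→(1/r')Dx; clear ⇒ L₀.
L = 4 + (4 + 24·x + 48·x^2 + 32·x^3)·Dx + (1 + 8·x + 24·x^2 + 32·x^3 + 16·x^4)·Dx^2  (order 2).
h: a_k = -3, 0, 6, -24, 70, -176, 6004/15, -4176/5, 33398/21, …
ICs: h(0) = -3, h′(0) = 0.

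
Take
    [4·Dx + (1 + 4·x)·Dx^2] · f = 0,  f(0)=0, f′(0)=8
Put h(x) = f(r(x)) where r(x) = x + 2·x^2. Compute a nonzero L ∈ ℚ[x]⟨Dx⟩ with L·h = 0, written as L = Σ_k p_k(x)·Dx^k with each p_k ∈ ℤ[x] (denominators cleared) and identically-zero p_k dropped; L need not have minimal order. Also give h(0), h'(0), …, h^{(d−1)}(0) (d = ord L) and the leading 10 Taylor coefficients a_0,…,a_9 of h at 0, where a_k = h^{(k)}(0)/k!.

f: a_k = 0, 8, -16, 128/3, -128, 2048/5, -4096/3, 32768/7, -16384, 524288/9, …
f∘r: x↦r, Dx↦Dx/r' in L_f ⇒ L₀.
L = (16·x + 32·x^2)·Dx + (1 + 8·x + 24·x^2 + 32·x^3)·Dx^2  (order 2).
h: a_k = 0, 8, 0, -64/3, 64, -512/5, 0, 4096/7, -2048, 32768/9, …
ICs: h(0) = 0, h′(0) = 8.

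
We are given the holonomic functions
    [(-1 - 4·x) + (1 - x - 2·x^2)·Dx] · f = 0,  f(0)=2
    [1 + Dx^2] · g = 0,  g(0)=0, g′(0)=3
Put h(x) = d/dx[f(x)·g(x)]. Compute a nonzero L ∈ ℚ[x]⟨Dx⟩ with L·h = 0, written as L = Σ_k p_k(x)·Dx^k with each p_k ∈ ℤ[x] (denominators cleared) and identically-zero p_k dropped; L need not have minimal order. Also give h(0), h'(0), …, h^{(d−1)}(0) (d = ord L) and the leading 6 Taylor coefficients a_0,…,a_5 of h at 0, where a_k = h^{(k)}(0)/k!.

L = (31 - 2·x - 3·x^2 + 4·x^3 + 4·x^4) + (10 + 42·x + 12·x^2 + 16·x^3)·Dx + (-3 + 2·x + 5·x^2 + 4·x^3 + 4·x^4)·Dx^2  (order 2).
h: a_k = 6, 12, 51, 116, 1261/4, 7263/10, …
ICs: h(0) = 6, h′(0) = 12.

f: a_k = 2, 2, 6, 10, 22, 42, …
g: a_k = 0, 3, 0, -1/2, 0, 1/40, …
Sym-product of L_f,L_g gives L₀ (≤ ord 2).
Differentiate: ansatz ord ≤ ord L₀ ⇒ L.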